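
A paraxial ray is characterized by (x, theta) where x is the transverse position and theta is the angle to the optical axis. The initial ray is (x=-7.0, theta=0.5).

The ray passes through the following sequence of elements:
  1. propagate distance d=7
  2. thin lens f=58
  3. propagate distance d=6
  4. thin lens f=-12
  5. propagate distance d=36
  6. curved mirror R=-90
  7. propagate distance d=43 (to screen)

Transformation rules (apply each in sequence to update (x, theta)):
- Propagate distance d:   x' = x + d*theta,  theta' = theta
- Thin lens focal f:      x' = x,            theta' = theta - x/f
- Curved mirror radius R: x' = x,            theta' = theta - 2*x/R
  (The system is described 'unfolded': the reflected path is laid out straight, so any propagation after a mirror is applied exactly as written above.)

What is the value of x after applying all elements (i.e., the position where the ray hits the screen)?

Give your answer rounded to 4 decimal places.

Answer: 61.9699

Derivation:
Initial: x=-7.0000 theta=0.5000
After 1 (propagate distance d=7): x=-3.5000 theta=0.5000
After 2 (thin lens f=58): x=-3.5000 theta=65/116 (≈0.5603)
After 3 (propagate distance d=6): x=-4/29 (≈-0.1379) theta=65/116 (≈0.5603)
After 4 (thin lens f=-12): x=-4/29 (≈-0.1379) theta=191/348 (≈0.5489)
After 5 (propagate distance d=36): x=569/29 (≈19.6207) theta=191/348 (≈0.5489)
After 6 (curved mirror R=-90): x=569/29 (≈19.6207) theta=5141/5220 (≈0.9849)
After 7 (propagate distance d=43 (to screen)): x=323483/5220 (≈61.9699) theta=5141/5220 (≈0.9849)
Rounded to 4 decimal places: x = 61.9699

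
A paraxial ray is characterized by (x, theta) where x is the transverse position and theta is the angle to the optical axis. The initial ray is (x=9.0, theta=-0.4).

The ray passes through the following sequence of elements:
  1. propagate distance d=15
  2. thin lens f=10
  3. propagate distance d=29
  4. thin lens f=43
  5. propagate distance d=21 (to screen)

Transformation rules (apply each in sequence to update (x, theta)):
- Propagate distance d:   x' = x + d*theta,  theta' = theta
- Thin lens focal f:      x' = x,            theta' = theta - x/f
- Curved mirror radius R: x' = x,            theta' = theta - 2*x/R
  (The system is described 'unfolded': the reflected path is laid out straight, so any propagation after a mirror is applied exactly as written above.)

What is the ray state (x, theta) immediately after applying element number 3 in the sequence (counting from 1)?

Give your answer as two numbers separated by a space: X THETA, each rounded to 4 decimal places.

Initial: x=9.0000 theta=-0.4000
After 1 (propagate distance d=15): x=3.0000 theta=-0.4000
After 2 (thin lens f=10): x=3.0000 theta=-0.7000
After 3 (propagate distance d=29): x=-17.3000 theta=-0.7000
Rounded to 4 decimal places: x = -17.3000, theta = -0.7000

Answer: -17.3000 -0.7000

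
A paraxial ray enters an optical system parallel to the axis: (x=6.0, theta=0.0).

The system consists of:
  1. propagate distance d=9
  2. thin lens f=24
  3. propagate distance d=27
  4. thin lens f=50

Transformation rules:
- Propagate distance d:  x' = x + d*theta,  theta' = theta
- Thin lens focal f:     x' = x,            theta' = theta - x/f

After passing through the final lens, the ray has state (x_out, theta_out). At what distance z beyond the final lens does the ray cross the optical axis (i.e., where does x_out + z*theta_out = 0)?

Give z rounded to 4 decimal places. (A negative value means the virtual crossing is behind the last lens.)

Initial: x=6.0000 theta=0.0000
After 1 (propagate distance d=9): x=6.0000 theta=0.0000
After 2 (thin lens f=24): x=6.0000 theta=-0.2500
After 3 (propagate distance d=27): x=-0.7500 theta=-0.2500
After 4 (thin lens f=50): x=-0.7500 theta=-0.2350
z_focus = -x_out/theta_out = -(-0.7500)/(-0.2350) = -150/47 ≈ -3.1915
Rounded to 4 decimal places: z = -3.1915

Answer: -3.1915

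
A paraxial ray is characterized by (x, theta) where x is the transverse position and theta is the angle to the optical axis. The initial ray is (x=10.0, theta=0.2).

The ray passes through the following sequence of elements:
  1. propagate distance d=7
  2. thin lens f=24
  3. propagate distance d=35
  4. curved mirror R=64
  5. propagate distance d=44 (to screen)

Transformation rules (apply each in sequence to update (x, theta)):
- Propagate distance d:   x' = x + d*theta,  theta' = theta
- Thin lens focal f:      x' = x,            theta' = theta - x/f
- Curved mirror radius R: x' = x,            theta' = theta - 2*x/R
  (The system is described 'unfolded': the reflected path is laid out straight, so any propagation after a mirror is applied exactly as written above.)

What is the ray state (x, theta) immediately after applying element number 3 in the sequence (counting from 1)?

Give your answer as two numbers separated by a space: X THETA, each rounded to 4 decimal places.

Answer: 1.7750 -0.2750

Derivation:
Initial: x=10.0000 theta=0.2000
After 1 (propagate distance d=7): x=11.4000 theta=0.2000
After 2 (thin lens f=24): x=11.4000 theta=-0.2750
After 3 (propagate distance d=35): x=1.7750 theta=-0.2750
Rounded to 4 decimal places: x = 1.7750, theta = -0.2750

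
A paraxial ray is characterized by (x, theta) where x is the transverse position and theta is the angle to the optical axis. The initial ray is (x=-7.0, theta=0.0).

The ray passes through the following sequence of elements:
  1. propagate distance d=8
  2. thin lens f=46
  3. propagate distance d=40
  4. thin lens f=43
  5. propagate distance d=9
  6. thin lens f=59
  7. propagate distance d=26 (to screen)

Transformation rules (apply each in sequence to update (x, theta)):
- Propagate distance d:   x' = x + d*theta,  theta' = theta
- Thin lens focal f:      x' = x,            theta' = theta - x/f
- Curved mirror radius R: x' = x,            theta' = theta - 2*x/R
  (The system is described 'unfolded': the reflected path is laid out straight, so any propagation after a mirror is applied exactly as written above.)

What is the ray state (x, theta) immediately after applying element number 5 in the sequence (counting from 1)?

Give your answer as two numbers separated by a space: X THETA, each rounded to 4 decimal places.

Answer: 0.6476 0.1734

Derivation:
Initial: x=-7.0000 theta=0.0000
After 1 (propagate distance d=8): x=-7.0000 theta=0.0000
After 2 (thin lens f=46): x=-7.0000 theta=7/46 (≈0.1522)
After 3 (propagate distance d=40): x=-21/23 (≈-0.9130) theta=7/46 (≈0.1522)
After 4 (thin lens f=43): x=-21/23 (≈-0.9130) theta=343/1978 (≈0.1734)
After 5 (propagate distance d=9): x=1281/1978 (≈0.6476) theta=343/1978 (≈0.1734)
Rounded to 4 decimal places: x = 0.6476, theta = 0.1734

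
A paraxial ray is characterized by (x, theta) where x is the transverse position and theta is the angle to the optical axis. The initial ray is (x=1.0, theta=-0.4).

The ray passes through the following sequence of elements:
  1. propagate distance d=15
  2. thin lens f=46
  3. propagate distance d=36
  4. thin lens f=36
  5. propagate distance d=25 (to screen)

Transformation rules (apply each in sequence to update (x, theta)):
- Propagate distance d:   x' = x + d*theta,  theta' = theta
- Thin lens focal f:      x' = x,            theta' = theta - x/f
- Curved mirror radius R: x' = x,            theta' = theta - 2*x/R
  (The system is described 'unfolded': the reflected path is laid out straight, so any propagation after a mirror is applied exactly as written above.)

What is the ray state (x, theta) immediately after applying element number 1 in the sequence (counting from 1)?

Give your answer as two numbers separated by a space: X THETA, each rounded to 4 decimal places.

Answer: -5.0000 -0.4000

Derivation:
Initial: x=1.0000 theta=-0.4000
After 1 (propagate distance d=15): x=-5.0000 theta=-0.4000
Rounded to 4 decimal places: x = -5.0000, theta = -0.4000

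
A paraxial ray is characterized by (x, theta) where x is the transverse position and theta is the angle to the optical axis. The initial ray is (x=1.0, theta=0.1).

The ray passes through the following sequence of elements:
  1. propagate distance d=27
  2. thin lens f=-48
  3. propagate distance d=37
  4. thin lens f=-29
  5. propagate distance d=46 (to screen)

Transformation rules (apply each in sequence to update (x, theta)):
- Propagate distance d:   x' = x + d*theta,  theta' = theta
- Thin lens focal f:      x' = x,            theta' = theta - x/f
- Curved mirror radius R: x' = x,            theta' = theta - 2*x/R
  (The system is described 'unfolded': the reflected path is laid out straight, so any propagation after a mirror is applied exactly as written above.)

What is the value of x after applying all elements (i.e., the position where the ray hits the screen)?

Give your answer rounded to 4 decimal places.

Initial: x=1.0000 theta=0.1000
After 1 (propagate distance d=27): x=3.7000 theta=0.1000
After 2 (thin lens f=-48): x=3.7000 theta=17/96 (≈0.1771)
After 3 (propagate distance d=37): x=4921/480 (≈10.2521) theta=17/96 (≈0.1771)
After 4 (thin lens f=-29): x=4921/480 (≈10.2521) theta=1231/2320 (≈0.5306)
After 5 (propagate distance d=46 (to screen)): x=96493/2784 (≈34.6598) theta=1231/2320 (≈0.5306)
Rounded to 4 decimal places: x = 34.6598

Answer: 34.6598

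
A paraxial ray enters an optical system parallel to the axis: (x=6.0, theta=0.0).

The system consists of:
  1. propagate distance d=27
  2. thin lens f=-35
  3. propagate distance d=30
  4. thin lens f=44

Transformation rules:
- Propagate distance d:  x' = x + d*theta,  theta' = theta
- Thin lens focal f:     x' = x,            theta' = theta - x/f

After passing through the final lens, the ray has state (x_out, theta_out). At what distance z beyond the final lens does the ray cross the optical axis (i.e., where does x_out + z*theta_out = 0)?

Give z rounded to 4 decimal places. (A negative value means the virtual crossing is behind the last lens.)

Answer: 136.1905

Derivation:
Initial: x=6.0000 theta=0.0000
After 1 (propagate distance d=27): x=6.0000 theta=0.0000
After 2 (thin lens f=-35): x=6.0000 theta=6/35 (≈0.1714)
After 3 (propagate distance d=30): x=78/7 (≈11.1429) theta=6/35 (≈0.1714)
After 4 (thin lens f=44): x=78/7 (≈11.1429) theta=-9/110 (≈-0.0818)
z_focus = -x_out/theta_out = -(78/7)/(-9/110) = 2860/21 ≈ 136.1905
Rounded to 4 decimal places: z = 136.1905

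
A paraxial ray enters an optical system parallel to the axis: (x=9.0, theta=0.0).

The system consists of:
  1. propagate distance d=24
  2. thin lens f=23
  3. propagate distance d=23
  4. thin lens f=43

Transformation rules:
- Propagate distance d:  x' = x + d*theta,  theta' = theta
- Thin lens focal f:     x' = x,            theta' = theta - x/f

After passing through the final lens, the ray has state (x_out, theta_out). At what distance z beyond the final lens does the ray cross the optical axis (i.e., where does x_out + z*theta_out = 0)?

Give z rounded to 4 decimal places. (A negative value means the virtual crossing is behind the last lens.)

Answer: 0.0000

Derivation:
Initial: x=9.0000 theta=0.0000
After 1 (propagate distance d=24): x=9.0000 theta=0.0000
After 2 (thin lens f=23): x=9.0000 theta=-9/23 (≈-0.3913)
After 3 (propagate distance d=23): x=0.0000 theta=-9/23 (≈-0.3913)
After 4 (thin lens f=43): x=0.0000 theta=-9/23 (≈-0.3913)
z_focus = -x_out/theta_out = -(0.0000)/(-9/23) = 0.0000
Rounded to 4 decimal places: z = 0.0000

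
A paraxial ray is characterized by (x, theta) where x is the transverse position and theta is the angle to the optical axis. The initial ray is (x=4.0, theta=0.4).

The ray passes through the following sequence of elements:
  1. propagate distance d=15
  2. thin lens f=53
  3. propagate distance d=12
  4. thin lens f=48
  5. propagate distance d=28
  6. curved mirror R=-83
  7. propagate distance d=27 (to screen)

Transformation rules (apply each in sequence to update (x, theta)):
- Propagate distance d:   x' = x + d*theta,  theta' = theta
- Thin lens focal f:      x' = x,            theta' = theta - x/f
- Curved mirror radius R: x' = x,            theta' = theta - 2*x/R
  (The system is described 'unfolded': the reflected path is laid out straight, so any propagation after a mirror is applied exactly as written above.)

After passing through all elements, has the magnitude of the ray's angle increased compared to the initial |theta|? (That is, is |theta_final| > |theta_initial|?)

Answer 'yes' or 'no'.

Answer: no

Derivation:
Initial: x=4.0000 theta=0.4000
After 1 (propagate distance d=15): x=10.0000 theta=0.4000
After 2 (thin lens f=53): x=10.0000 theta=56/265 (≈0.2113)
After 3 (propagate distance d=12): x=3322/265 (≈12.5358) theta=56/265 (≈0.2113)
After 4 (thin lens f=48): x=3322/265 (≈12.5358) theta=-317/6360 (≈-0.0498)
After 5 (propagate distance d=28): x=17713/1590 (≈11.1403) theta=-317/6360 (≈-0.0498)
After 6 (curved mirror R=-83): x=17713/1590 (≈11.1403) theta=115393/527880 (≈0.2186)
After 7 (propagate distance d=27 (to screen)): x=8996327/527880 (≈17.0424) theta=115393/527880 (≈0.2186)
|theta_initial|=0.4000 |theta_final|=115393/527880 (≈0.2186) -> not increased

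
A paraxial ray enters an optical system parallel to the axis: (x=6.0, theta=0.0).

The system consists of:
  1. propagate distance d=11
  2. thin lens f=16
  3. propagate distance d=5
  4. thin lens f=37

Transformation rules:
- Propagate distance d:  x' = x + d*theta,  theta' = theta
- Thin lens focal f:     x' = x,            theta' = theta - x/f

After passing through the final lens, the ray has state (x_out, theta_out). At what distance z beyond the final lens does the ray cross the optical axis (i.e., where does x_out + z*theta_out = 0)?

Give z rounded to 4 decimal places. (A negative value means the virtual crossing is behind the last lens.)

Answer: 8.4792

Derivation:
Initial: x=6.0000 theta=0.0000
After 1 (propagate distance d=11): x=6.0000 theta=0.0000
After 2 (thin lens f=16): x=6.0000 theta=-0.3750
After 3 (propagate distance d=5): x=4.1250 theta=-0.3750
After 4 (thin lens f=37): x=4.1250 theta=-18/37 (≈-0.4865)
z_focus = -x_out/theta_out = -(4.1250)/(-18/37) = 407/48 ≈ 8.4792
Rounded to 4 decimal places: z = 8.4792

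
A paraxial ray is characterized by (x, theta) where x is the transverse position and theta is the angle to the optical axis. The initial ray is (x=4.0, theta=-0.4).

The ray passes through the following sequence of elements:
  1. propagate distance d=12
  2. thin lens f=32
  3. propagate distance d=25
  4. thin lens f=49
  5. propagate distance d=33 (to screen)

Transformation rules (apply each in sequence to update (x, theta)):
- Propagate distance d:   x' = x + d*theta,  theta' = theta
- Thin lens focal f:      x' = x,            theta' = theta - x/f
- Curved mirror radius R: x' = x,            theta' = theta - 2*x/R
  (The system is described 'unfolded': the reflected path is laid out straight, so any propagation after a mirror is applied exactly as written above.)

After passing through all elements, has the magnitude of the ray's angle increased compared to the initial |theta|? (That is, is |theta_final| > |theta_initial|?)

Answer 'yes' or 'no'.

Answer: no

Derivation:
Initial: x=4.0000 theta=-0.4000
After 1 (propagate distance d=12): x=-0.8000 theta=-0.4000
After 2 (thin lens f=32): x=-0.8000 theta=-0.3750
After 3 (propagate distance d=25): x=-10.1750 theta=-0.3750
After 4 (thin lens f=49): x=-10.1750 theta=-41/245 (≈-0.1673)
After 5 (propagate distance d=33 (to screen)): x=-30767/1960 (≈-15.6974) theta=-41/245 (≈-0.1673)
|theta_initial|=0.4000 |theta_final|=41/245 (≈0.1673) -> not increased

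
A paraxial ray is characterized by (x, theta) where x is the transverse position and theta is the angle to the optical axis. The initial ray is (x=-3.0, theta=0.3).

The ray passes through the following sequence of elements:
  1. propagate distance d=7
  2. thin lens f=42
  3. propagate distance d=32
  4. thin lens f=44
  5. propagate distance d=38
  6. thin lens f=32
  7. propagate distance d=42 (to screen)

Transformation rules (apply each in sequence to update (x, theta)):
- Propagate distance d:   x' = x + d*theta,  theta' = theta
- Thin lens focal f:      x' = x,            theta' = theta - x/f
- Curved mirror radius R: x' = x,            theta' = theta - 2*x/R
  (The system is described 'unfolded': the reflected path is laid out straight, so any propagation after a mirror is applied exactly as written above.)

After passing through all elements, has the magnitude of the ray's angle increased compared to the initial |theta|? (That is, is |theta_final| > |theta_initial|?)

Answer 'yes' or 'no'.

Initial: x=-3.0000 theta=0.3000
After 1 (propagate distance d=7): x=-0.9000 theta=0.3000
After 2 (thin lens f=42): x=-0.9000 theta=9/28 (≈0.3214)
After 3 (propagate distance d=32): x=657/70 (≈9.3857) theta=9/28 (≈0.3214)
After 4 (thin lens f=44): x=657/70 (≈9.3857) theta=333/3080 (≈0.1081)
After 5 (propagate distance d=38): x=20781/1540 (≈13.4942) theta=333/3080 (≈0.1081)
After 6 (thin lens f=32): x=20781/1540 (≈13.4942) theta=-15453/49280 (≈-0.3136)
After 7 (propagate distance d=42 (to screen)): x=7983/24640 (≈0.3240) theta=-15453/49280 (≈-0.3136)
|theta_initial|=0.3000 |theta_final|=15453/49280 (≈0.3136) -> increased

Answer: yes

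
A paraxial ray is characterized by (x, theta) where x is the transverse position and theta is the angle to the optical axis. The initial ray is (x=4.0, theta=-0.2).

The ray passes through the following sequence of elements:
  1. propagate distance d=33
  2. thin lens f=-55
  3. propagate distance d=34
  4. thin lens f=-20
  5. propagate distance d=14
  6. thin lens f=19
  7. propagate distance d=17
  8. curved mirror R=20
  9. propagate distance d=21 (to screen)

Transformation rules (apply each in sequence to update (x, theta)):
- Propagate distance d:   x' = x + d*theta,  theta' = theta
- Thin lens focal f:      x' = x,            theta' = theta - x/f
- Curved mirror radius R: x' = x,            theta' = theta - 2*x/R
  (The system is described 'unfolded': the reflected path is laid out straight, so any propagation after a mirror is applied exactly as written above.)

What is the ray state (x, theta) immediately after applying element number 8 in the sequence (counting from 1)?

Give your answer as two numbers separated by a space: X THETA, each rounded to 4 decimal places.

Answer: -15.8939 1.9588

Derivation:
Initial: x=4.0000 theta=-0.2000
After 1 (propagate distance d=33): x=-2.6000 theta=-0.2000
After 2 (thin lens f=-55): x=-2.6000 theta=-68/275 (≈-0.2473)
After 3 (propagate distance d=34): x=-3027/275 (≈-11.0073) theta=-68/275 (≈-0.2473)
After 4 (thin lens f=-20): x=-3027/275 (≈-11.0073) theta=-4387/5500 (≈-0.7976)
After 5 (propagate distance d=14): x=-60979/2750 (≈-22.1742) theta=-4387/5500 (≈-0.7976)
After 6 (thin lens f=19): x=-60979/2750 (≈-22.1742) theta=7721/20900 (≈0.3694)
After 7 (propagate distance d=17): x=-1660917/104500 (≈-15.8939) theta=7721/20900 (≈0.3694)
After 8 (curved mirror R=20): x=-1660917/104500 (≈-15.8939) theta=2046967/1045000 (≈1.9588)
Rounded to 4 decimal places: x = -15.8939, theta = 1.9588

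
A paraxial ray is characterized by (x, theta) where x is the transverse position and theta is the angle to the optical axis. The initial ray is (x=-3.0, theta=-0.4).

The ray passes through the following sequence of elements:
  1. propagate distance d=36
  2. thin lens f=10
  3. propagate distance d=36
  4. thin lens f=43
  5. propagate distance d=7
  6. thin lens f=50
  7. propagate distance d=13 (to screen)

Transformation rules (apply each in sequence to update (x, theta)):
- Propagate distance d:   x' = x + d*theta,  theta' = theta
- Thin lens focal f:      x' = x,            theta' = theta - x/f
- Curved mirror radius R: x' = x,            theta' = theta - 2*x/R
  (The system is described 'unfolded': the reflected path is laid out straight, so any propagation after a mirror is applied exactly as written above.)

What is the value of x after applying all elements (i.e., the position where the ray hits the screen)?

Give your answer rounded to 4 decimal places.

Answer: 34.1439

Derivation:
Initial: x=-3.0000 theta=-0.4000
After 1 (propagate distance d=36): x=-17.4000 theta=-0.4000
After 2 (thin lens f=10): x=-17.4000 theta=1.3400
After 3 (propagate distance d=36): x=30.8400 theta=1.3400
After 4 (thin lens f=43): x=30.8400 theta=1339/2150 (≈0.6228)
After 5 (propagate distance d=7): x=75679/2150 (≈35.1995) theta=1339/2150 (≈0.6228)
After 6 (thin lens f=50): x=75679/2150 (≈35.1995) theta=-0.0812
After 7 (propagate distance d=13 (to screen)): x=3670473/107500 (≈34.1439) theta=-0.0812
Rounded to 4 decimal places: x = 34.1439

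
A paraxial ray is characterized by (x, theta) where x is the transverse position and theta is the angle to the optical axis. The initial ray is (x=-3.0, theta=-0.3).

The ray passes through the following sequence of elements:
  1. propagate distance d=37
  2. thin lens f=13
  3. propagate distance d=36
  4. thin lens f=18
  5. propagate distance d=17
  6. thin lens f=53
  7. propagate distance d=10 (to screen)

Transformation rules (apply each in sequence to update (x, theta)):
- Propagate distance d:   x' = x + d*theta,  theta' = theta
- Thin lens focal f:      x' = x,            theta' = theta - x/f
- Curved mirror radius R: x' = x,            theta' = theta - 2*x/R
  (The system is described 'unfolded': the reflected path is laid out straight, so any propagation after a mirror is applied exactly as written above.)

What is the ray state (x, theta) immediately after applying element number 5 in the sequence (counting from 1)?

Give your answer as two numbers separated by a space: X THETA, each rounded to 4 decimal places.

Answer: 14.1244 -0.0013

Derivation:
Initial: x=-3.0000 theta=-0.3000
After 1 (propagate distance d=37): x=-14.1000 theta=-0.3000
After 2 (thin lens f=13): x=-14.1000 theta=51/65 (≈0.7846)
After 3 (propagate distance d=36): x=1839/130 (≈14.1462) theta=51/65 (≈0.7846)
After 4 (thin lens f=18): x=1839/130 (≈14.1462) theta=-1/780 (≈-0.0013)
After 5 (propagate distance d=17): x=11017/780 (≈14.1244) theta=-1/780 (≈-0.0013)
Rounded to 4 decimal places: x = 14.1244, theta = -0.0013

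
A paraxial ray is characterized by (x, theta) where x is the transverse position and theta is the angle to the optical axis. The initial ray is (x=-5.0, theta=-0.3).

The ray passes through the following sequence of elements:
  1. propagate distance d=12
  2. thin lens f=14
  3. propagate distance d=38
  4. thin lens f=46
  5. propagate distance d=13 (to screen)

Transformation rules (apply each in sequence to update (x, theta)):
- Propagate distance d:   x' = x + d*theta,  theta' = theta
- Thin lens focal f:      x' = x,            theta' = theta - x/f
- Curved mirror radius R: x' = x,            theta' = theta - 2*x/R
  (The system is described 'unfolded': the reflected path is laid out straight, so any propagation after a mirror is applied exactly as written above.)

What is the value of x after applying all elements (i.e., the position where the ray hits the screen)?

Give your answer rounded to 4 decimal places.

Answer: 6.4839

Derivation:
Initial: x=-5.0000 theta=-0.3000
After 1 (propagate distance d=12): x=-8.6000 theta=-0.3000
After 2 (thin lens f=14): x=-8.6000 theta=11/35 (≈0.3143)
After 3 (propagate distance d=38): x=117/35 (≈3.3429) theta=11/35 (≈0.3143)
After 4 (thin lens f=46): x=117/35 (≈3.3429) theta=389/1610 (≈0.2416)
After 5 (propagate distance d=13 (to screen)): x=10439/1610 (≈6.4839) theta=389/1610 (≈0.2416)
Rounded to 4 decimal places: x = 6.4839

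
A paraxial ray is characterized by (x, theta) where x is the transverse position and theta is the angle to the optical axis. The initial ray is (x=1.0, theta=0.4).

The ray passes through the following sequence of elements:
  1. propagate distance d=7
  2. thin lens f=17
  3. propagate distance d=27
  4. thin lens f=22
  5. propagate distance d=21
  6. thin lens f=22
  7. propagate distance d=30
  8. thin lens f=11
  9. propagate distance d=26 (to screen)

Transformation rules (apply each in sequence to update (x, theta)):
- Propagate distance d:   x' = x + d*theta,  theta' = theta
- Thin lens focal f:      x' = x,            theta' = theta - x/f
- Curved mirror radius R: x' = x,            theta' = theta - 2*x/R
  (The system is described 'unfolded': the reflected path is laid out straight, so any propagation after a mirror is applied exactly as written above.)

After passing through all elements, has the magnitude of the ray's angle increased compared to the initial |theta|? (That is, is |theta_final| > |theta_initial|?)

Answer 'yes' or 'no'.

Answer: no

Derivation:
Initial: x=1.0000 theta=0.4000
After 1 (propagate distance d=7): x=3.8000 theta=0.4000
After 2 (thin lens f=17): x=3.8000 theta=3/17 (≈0.1765)
After 3 (propagate distance d=27): x=728/85 (≈8.5647) theta=3/17 (≈0.1765)
After 4 (thin lens f=22): x=728/85 (≈8.5647) theta=-199/935 (≈-0.2128)
After 5 (propagate distance d=21): x=3829/935 (≈4.0952) theta=-199/935 (≈-0.2128)
After 6 (thin lens f=22): x=3829/935 (≈4.0952) theta=-8207/20570 (≈-0.3990)
After 7 (propagate distance d=30): x=-80986/10285 (≈-7.8742) theta=-8207/20570 (≈-0.3990)
After 8 (thin lens f=11): x=-80986/10285 (≈-7.8742) theta=14339/45254 (≈0.3169)
After 9 (propagate distance d=26 (to screen)): x=41189/113135 (≈0.3641) theta=14339/45254 (≈0.3169)
|theta_initial|=0.4000 |theta_final|=14339/45254 (≈0.3169) -> not increased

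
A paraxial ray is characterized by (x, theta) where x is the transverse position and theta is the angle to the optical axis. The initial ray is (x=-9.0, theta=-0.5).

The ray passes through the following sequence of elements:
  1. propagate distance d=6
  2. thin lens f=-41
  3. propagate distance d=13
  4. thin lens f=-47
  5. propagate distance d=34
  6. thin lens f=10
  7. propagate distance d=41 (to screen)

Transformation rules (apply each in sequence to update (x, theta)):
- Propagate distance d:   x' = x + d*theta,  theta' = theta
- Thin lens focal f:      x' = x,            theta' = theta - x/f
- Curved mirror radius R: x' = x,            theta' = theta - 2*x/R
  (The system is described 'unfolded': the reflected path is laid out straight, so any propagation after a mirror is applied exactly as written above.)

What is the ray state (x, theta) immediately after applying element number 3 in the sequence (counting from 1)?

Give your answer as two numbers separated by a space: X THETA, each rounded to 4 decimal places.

Initial: x=-9.0000 theta=-0.5000
After 1 (propagate distance d=6): x=-12.0000 theta=-0.5000
After 2 (thin lens f=-41): x=-12.0000 theta=-65/82 (≈-0.7927)
After 3 (propagate distance d=13): x=-1829/82 (≈-22.3049) theta=-65/82 (≈-0.7927)
Rounded to 4 decimal places: x = -22.3049, theta = -0.7927

Answer: -22.3049 -0.7927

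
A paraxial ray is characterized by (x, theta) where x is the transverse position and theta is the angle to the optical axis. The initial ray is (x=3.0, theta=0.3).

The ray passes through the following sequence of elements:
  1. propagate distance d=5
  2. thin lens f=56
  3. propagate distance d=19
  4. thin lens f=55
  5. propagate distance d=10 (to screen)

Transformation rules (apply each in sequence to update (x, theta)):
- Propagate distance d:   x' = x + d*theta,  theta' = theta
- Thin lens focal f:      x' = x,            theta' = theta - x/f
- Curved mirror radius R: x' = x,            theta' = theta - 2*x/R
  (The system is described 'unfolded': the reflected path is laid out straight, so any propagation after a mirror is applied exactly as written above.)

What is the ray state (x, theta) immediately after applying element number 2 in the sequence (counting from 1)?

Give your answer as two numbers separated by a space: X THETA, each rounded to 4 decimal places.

Initial: x=3.0000 theta=0.3000
After 1 (propagate distance d=5): x=4.5000 theta=0.3000
After 2 (thin lens f=56): x=4.5000 theta=123/560 (≈0.2196)
Rounded to 4 decimal places: x = 4.5000, theta = 0.2196

Answer: 4.5000 0.2196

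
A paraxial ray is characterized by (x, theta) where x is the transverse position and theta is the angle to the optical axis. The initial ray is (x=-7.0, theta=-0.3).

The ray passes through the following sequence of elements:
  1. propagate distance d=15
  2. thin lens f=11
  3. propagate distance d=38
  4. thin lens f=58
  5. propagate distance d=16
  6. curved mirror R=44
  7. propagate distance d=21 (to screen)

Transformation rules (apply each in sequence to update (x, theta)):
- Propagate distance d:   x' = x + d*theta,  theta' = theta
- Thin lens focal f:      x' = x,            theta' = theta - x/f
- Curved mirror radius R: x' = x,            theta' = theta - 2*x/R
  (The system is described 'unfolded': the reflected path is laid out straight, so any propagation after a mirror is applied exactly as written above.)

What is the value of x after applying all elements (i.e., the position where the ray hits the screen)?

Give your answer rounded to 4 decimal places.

Answer: 10.6579

Derivation:
Initial: x=-7.0000 theta=-0.3000
After 1 (propagate distance d=15): x=-11.5000 theta=-0.3000
After 2 (thin lens f=11): x=-11.5000 theta=41/55 (≈0.7455)
After 3 (propagate distance d=38): x=1851/110 (≈16.8273) theta=41/55 (≈0.7455)
After 4 (thin lens f=58): x=1851/110 (≈16.8273) theta=581/1276 (≈0.4553)
After 5 (propagate distance d=16): x=76919/3190 (≈24.1125) theta=581/1276 (≈0.4553)
After 6 (curved mirror R=44): x=76919/3190 (≈24.1125) theta=-11241/17545 (≈-0.6407)
After 7 (propagate distance d=21 (to screen)): x=373987/35090 (≈10.6579) theta=-11241/17545 (≈-0.6407)
Rounded to 4 decimal places: x = 10.6579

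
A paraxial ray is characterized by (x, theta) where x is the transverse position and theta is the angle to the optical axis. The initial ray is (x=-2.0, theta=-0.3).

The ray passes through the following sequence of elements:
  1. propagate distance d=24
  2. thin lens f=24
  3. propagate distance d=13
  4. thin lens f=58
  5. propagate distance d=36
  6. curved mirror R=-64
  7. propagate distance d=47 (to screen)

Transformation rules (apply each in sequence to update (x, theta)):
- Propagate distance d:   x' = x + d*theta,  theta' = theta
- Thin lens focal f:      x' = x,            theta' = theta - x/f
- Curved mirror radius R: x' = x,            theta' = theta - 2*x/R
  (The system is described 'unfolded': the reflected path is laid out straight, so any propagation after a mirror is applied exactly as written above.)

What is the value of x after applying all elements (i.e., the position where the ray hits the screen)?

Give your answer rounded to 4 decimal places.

Answer: 10.2996

Derivation:
Initial: x=-2.0000 theta=-0.3000
After 1 (propagate distance d=24): x=-9.2000 theta=-0.3000
After 2 (thin lens f=24): x=-9.2000 theta=1/12 (≈0.0833)
After 3 (propagate distance d=13): x=-487/60 (≈-8.1167) theta=1/12 (≈0.0833)
After 4 (thin lens f=58): x=-487/60 (≈-8.1167) theta=259/1160 (≈0.2233)
After 5 (propagate distance d=36): x=-137/1740 (≈-0.0787) theta=259/1160 (≈0.2233)
After 6 (curved mirror R=-64): x=-137/1740 (≈-0.0787) theta=2459/11136 (≈0.2208)
After 7 (propagate distance d=47 (to screen)): x=573481/55680 (≈10.2996) theta=2459/11136 (≈0.2208)
Rounded to 4 decimal places: x = 10.2996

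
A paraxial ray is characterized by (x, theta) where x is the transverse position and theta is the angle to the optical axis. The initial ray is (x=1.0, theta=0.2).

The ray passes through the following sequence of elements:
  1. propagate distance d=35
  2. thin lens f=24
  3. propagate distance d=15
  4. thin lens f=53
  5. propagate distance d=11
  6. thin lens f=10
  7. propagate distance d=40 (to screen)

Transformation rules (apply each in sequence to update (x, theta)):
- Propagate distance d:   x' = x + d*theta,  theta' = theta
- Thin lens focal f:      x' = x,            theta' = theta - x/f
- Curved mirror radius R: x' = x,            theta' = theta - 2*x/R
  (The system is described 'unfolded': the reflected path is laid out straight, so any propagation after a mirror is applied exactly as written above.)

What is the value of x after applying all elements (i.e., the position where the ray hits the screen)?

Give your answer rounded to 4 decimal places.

Initial: x=1.0000 theta=0.2000
After 1 (propagate distance d=35): x=8.0000 theta=0.2000
After 2 (thin lens f=24): x=8.0000 theta=-2/15 (≈-0.1333)
After 3 (propagate distance d=15): x=6.0000 theta=-2/15 (≈-0.1333)
After 4 (thin lens f=53): x=6.0000 theta=-196/795 (≈-0.2465)
After 5 (propagate distance d=11): x=2614/795 (≈3.2881) theta=-196/795 (≈-0.2465)
After 6 (thin lens f=10): x=2614/795 (≈3.2881) theta=-2287/3975 (≈-0.5753)
After 7 (propagate distance d=40 (to screen)): x=-15682/795 (≈-19.7258) theta=-2287/3975 (≈-0.5753)
Rounded to 4 decimal places: x = -19.7258

Answer: -19.7258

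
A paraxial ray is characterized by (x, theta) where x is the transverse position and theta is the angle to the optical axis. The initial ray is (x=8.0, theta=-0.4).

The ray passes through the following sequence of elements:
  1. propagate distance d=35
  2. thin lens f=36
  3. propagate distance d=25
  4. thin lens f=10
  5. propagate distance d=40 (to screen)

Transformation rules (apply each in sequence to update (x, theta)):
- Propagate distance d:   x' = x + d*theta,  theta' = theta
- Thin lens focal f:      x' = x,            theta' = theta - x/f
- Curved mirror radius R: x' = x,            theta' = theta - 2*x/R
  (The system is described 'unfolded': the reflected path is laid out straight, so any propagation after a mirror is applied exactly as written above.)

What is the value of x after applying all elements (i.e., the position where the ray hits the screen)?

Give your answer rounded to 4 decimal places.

Initial: x=8.0000 theta=-0.4000
After 1 (propagate distance d=35): x=-6.0000 theta=-0.4000
After 2 (thin lens f=36): x=-6.0000 theta=-7/30 (≈-0.2333)
After 3 (propagate distance d=25): x=-71/6 (≈-11.8333) theta=-7/30 (≈-0.2333)
After 4 (thin lens f=10): x=-71/6 (≈-11.8333) theta=0.9500
After 5 (propagate distance d=40 (to screen)): x=157/6 (≈26.1667) theta=0.9500
Rounded to 4 decimal places: x = 26.1667

Answer: 26.1667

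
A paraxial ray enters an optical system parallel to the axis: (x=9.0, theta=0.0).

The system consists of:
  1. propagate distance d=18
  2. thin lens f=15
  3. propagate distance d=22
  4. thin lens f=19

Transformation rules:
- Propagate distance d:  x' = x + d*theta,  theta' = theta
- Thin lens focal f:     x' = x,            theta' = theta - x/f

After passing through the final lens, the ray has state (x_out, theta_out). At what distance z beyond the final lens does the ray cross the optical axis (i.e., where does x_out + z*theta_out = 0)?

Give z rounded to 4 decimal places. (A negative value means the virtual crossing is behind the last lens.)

Answer: -11.0833

Derivation:
Initial: x=9.0000 theta=0.0000
After 1 (propagate distance d=18): x=9.0000 theta=0.0000
After 2 (thin lens f=15): x=9.0000 theta=-0.6000
After 3 (propagate distance d=22): x=-4.2000 theta=-0.6000
After 4 (thin lens f=19): x=-4.2000 theta=-36/95 (≈-0.3789)
z_focus = -x_out/theta_out = -(-4.2000)/(-36/95) = -133/12 ≈ -11.0833
Rounded to 4 decimal places: z = -11.0833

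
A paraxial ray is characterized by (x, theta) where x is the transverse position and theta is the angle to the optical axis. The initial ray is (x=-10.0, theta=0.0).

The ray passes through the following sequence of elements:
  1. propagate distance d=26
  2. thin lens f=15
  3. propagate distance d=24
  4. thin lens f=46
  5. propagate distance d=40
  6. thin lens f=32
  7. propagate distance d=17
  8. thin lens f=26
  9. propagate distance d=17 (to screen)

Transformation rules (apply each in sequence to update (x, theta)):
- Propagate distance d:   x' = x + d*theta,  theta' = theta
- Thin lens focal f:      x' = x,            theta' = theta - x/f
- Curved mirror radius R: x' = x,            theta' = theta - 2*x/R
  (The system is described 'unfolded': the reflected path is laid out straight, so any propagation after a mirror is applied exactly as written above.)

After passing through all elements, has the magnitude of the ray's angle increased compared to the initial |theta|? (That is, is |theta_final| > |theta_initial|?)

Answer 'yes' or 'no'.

Answer: yes

Derivation:
Initial: x=-10.0000 theta=0.0000
After 1 (propagate distance d=26): x=-10.0000 theta=0.0000
After 2 (thin lens f=15): x=-10.0000 theta=2/3 (≈0.6667)
After 3 (propagate distance d=24): x=6.0000 theta=2/3 (≈0.6667)
After 4 (thin lens f=46): x=6.0000 theta=37/69 (≈0.5362)
After 5 (propagate distance d=40): x=1894/69 (≈27.4493) theta=37/69 (≈0.5362)
After 6 (thin lens f=32): x=1894/69 (≈27.4493) theta=-355/1104 (≈-0.3216)
After 7 (propagate distance d=17): x=24269/1104 (≈21.9828) theta=-355/1104 (≈-0.3216)
After 8 (thin lens f=26): x=24269/1104 (≈21.9828) theta=-33499/28704 (≈-1.1670)
After 9 (propagate distance d=17 (to screen)): x=61511/28704 (≈2.1429) theta=-33499/28704 (≈-1.1670)
|theta_initial|=0.0000 |theta_final|=33499/28704 (≈1.1670) -> increased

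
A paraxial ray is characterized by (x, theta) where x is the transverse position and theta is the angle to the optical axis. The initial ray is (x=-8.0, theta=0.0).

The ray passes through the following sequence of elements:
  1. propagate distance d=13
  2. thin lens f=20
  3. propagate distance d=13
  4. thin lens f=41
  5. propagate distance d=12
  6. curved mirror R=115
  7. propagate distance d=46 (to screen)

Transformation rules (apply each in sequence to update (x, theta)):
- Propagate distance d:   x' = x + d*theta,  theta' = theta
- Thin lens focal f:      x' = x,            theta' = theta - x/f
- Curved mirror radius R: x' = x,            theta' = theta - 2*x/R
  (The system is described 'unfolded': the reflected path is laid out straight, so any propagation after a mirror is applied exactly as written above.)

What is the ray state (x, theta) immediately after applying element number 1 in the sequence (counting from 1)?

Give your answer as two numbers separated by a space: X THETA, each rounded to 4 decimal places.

Answer: -8.0000 0.0000

Derivation:
Initial: x=-8.0000 theta=0.0000
After 1 (propagate distance d=13): x=-8.0000 theta=0.0000
Rounded to 4 decimal places: x = -8.0000, theta = 0.0000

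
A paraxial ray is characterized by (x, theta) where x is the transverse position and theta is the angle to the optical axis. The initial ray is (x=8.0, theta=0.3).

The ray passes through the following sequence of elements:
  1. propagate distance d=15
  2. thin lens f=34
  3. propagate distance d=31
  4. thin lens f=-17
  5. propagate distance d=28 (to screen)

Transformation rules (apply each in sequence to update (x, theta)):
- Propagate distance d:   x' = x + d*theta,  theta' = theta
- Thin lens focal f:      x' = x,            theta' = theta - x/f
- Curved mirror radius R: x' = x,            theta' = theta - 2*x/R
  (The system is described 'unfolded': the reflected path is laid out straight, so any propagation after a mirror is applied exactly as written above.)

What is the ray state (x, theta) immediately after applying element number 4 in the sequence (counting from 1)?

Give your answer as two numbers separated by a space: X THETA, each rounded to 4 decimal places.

Answer: 10.4029 0.5443

Derivation:
Initial: x=8.0000 theta=0.3000
After 1 (propagate distance d=15): x=12.5000 theta=0.3000
After 2 (thin lens f=34): x=12.5000 theta=-23/340 (≈-0.0676)
After 3 (propagate distance d=31): x=3537/340 (≈10.4029) theta=-23/340 (≈-0.0676)
After 4 (thin lens f=-17): x=3537/340 (≈10.4029) theta=1573/2890 (≈0.5443)
Rounded to 4 decimal places: x = 10.4029, theta = 0.5443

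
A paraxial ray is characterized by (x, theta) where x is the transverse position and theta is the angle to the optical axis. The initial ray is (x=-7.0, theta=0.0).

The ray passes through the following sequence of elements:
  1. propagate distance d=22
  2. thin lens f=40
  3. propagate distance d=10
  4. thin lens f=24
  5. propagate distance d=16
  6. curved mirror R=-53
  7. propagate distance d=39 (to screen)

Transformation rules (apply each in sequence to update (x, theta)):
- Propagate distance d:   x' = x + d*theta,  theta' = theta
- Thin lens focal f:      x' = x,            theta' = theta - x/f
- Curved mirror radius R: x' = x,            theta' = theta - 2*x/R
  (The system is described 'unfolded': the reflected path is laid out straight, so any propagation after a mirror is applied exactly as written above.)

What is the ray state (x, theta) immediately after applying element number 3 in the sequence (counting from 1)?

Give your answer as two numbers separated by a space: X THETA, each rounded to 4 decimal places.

Answer: -5.2500 0.1750

Derivation:
Initial: x=-7.0000 theta=0.0000
After 1 (propagate distance d=22): x=-7.0000 theta=0.0000
After 2 (thin lens f=40): x=-7.0000 theta=0.1750
After 3 (propagate distance d=10): x=-5.2500 theta=0.1750
Rounded to 4 decimal places: x = -5.2500, theta = 0.1750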